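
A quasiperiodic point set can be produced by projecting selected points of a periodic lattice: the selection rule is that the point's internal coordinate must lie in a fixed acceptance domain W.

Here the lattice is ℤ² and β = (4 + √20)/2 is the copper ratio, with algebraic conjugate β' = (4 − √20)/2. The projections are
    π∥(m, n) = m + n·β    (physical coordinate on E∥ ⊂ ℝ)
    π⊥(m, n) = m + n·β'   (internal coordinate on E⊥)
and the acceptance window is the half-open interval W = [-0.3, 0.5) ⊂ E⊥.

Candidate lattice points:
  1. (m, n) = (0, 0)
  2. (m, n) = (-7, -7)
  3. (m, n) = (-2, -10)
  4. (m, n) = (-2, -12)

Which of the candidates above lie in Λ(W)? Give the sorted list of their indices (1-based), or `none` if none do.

1, 3

β' = (4−√20)/2 ≈ -0.23607.
#1 (0,0): internal coord 0 + (0)·β' = +0.00000; +0.00000 ∈ [-0.3, 0.5) → IN Λ
#2 (-7,-7): internal coord -7 + (-7)·β' = -5.34752; -5.34752 ∉ [-0.3, 0.5) → out
#3 (-2,-10): internal coord -2 + (-10)·β' = +0.36068; +0.36068 ∈ [-0.3, 0.5) → IN Λ
#4 (-2,-12): internal coord -2 + (-12)·β' = +0.83282; +0.83282 ∉ [-0.3, 0.5) → out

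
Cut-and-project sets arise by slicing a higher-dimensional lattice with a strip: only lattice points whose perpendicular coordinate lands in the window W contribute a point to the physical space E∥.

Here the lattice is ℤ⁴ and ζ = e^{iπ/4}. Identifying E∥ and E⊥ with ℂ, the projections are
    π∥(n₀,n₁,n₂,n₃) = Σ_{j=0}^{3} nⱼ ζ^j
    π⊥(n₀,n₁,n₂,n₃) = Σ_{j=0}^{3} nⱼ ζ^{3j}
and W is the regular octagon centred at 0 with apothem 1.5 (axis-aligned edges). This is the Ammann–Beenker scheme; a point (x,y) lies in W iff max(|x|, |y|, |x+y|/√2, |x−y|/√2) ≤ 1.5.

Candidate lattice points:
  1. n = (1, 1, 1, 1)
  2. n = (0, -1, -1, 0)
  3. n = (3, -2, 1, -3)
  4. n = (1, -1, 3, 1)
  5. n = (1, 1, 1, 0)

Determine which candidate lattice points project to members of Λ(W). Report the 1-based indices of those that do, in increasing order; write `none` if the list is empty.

1, 2, 5

Internal map: ζ^{3j} for j=0..3 gives (1,0), (−√2/2,√2/2), (0,−1), (√2/2,√2/2).
#1 (1, 1, 1, 1): internal (1.00000, 0.41421); octagon support 1.00000 vs apothem 1.5 → ∈ W
#2 (0, -1, -1, 0): internal (0.70711, 0.29289); octagon support 0.70711 vs apothem 1.5 → ∈ W
#3 (3, -2, 1, -3): internal (2.29289, -4.53553); octagon support 4.82843 vs apothem 1.5 → ∉ W
#4 (1, -1, 3, 1): internal (2.41421, -3.00000); octagon support 3.82843 vs apothem 1.5 → ∉ W
#5 (1, 1, 1, 0): internal (0.29289, -0.29289); octagon support 0.41421 vs apothem 1.5 → ∈ W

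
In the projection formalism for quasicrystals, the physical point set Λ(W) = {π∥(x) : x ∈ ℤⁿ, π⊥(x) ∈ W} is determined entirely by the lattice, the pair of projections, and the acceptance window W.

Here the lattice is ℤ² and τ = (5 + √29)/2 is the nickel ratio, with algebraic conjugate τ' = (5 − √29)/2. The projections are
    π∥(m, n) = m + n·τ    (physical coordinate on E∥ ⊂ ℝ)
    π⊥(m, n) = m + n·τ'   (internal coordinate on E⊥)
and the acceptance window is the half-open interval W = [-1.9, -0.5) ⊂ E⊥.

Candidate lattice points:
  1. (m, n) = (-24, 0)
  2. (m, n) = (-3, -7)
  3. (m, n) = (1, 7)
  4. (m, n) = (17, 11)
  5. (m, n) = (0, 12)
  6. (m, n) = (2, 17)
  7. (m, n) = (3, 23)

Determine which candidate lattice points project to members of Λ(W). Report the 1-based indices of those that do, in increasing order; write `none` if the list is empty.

Numerically τ ≈ 5.19258 and τ' = −1/τ ≈ -0.19258.
[1] lift (-24,0): star map gives -24.00000; window check -1.9 ≤ -24.00000 < -0.5 is false → out
[2] lift (-3,-7): star map gives -1.65192; window check -1.9 ≤ -1.65192 < -0.5 is true → IN Λ
[3] lift (1,7): star map gives -0.34808; window check -1.9 ≤ -0.34808 < -0.5 is false → out
[4] lift (17,11): star map gives 14.88159; window check -1.9 ≤ 14.88159 < -0.5 is false → out
[5] lift (0,12): star map gives -2.31099; window check -1.9 ≤ -2.31099 < -0.5 is false → out
[6] lift (2,17): star map gives -1.27390; window check -1.9 ≤ -1.27390 < -0.5 is true → IN Λ
[7] lift (3,23): star map gives -1.42940; window check -1.9 ≤ -1.42940 < -0.5 is true → IN Λ

2, 6, 7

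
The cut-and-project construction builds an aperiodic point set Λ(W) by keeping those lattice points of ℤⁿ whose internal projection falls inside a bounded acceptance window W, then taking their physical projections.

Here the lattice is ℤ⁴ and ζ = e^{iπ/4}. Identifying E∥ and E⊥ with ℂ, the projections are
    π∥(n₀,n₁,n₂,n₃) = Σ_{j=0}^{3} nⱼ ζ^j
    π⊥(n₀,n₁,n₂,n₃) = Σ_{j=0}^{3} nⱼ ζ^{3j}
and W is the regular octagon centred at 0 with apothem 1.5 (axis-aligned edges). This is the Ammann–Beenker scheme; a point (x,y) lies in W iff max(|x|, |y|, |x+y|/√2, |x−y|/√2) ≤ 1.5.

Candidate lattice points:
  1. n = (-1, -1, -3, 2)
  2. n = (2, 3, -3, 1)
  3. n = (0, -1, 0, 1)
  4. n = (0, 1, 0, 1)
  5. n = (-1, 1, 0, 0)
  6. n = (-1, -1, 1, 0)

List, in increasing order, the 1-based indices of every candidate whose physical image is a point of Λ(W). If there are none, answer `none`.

With ζ = e^{iπ/4} the internal vectors are ζ^0,ζ^3,ζ^6,ζ^9.
#1 (-1, -1, -3, 2): internal (1.121320, 3.707107); octagon support 3.707107 vs apothem 1.5 → ∉ W
#2 (2, 3, -3, 1): internal (0.585786, 5.828427); octagon support 5.828427 vs apothem 1.5 → ∉ W
#3 (0, -1, 0, 1): internal (1.414214, 0.000000); octagon support 1.414214 vs apothem 1.5 → ∈ W
#4 (0, 1, 0, 1): internal (0.000000, 1.414214); octagon support 1.414214 vs apothem 1.5 → ∈ W
#5 (-1, 1, 0, 0): internal (-1.707107, 0.707107); octagon support 1.707107 vs apothem 1.5 → ∉ W
#6 (-1, -1, 1, 0): internal (-0.292893, -1.707107); octagon support 1.707107 vs apothem 1.5 → ∉ W

3, 4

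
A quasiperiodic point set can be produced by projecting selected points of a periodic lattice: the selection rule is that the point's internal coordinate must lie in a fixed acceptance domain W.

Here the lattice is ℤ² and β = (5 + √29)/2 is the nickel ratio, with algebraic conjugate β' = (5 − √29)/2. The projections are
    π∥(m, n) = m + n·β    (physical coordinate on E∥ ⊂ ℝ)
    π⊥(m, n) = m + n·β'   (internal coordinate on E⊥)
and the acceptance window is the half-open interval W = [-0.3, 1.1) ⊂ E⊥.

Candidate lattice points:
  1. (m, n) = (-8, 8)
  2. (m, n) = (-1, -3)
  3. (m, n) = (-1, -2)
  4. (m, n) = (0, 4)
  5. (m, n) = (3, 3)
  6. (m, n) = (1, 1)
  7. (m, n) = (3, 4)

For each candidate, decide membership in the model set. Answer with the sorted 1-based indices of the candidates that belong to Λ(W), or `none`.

6

Compute β' = (5−√29)/2 = -0.1926, so π⊥(m,n) = m -0.1926·n.
candidate 1: (m,n)=(-8,8) → π∥ = -8+8·β ≈ 33.5407, π⊥ = -8+8·β' ≈ -9.5407 ∉ [-0.3, 1.1) ⇒ out
candidate 2: (m,n)=(-1,-3) → π∥ = -1-3·β ≈ -16.5777, π⊥ = -1-3·β' ≈ -0.4223 ∉ [-0.3, 1.1) ⇒ out
candidate 3: (m,n)=(-1,-2) → π∥ = -1-2·β ≈ -11.3852, π⊥ = -1-2·β' ≈ -0.6148 ∉ [-0.3, 1.1) ⇒ out
candidate 4: (m,n)=(0,4) → π∥ = 0+4·β ≈ 20.7703, π⊥ = 0+4·β' ≈ -0.7703 ∉ [-0.3, 1.1) ⇒ out
candidate 5: (m,n)=(3,3) → π∥ = 3+3·β ≈ 18.5777, π⊥ = 3+3·β' ≈ 2.4223 ∉ [-0.3, 1.1) ⇒ out
candidate 6: (m,n)=(1,1) → π∥ = 1+1·β ≈ 6.1926, π⊥ = 1+1·β' ≈ 0.8074 ∈ [-0.3, 1.1) ⇒ IN Λ
candidate 7: (m,n)=(3,4) → π∥ = 3+4·β ≈ 23.7703, π⊥ = 3+4·β' ≈ 2.2297 ∉ [-0.3, 1.1) ⇒ out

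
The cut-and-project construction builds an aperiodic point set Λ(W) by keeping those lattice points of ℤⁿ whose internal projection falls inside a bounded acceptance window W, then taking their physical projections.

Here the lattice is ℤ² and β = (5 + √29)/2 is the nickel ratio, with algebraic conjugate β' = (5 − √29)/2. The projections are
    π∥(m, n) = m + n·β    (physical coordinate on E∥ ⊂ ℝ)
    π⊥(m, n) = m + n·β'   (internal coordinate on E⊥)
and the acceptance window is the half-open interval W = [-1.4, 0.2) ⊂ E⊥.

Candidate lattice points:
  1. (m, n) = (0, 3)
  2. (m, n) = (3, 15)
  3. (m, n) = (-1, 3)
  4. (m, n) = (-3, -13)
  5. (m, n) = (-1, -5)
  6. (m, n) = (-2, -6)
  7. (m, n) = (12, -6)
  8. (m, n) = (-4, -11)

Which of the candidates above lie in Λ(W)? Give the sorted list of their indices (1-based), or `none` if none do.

1, 2, 4, 5, 6

β' = (5−√29)/2 ≈ -0.1926.
candidate 1: (m,n)=(0,3) → π∥ = 0+3·β ≈ 15.5777, π⊥ = 0+3·β' ≈ -0.5777 ∈ [-1.4, 0.2) ⇒ IN Λ
candidate 2: (m,n)=(3,15) → π∥ = 3+15·β ≈ 80.8887, π⊥ = 3+15·β' ≈ 0.1113 ∈ [-1.4, 0.2) ⇒ IN Λ
candidate 3: (m,n)=(-1,3) → π∥ = -1+3·β ≈ 14.5777, π⊥ = -1+3·β' ≈ -1.5777 ∉ [-1.4, 0.2) ⇒ out
candidate 4: (m,n)=(-3,-13) → π∥ = -3-13·β ≈ -70.5036, π⊥ = -3-13·β' ≈ -0.4964 ∈ [-1.4, 0.2) ⇒ IN Λ
candidate 5: (m,n)=(-1,-5) → π∥ = -1-5·β ≈ -26.9629, π⊥ = -1-5·β' ≈ -0.0371 ∈ [-1.4, 0.2) ⇒ IN Λ
candidate 6: (m,n)=(-2,-6) → π∥ = -2-6·β ≈ -33.1555, π⊥ = -2-6·β' ≈ -0.8445 ∈ [-1.4, 0.2) ⇒ IN Λ
candidate 7: (m,n)=(12,-6) → π∥ = 12-6·β ≈ -19.1555, π⊥ = 12-6·β' ≈ 13.1555 ∉ [-1.4, 0.2) ⇒ out
candidate 8: (m,n)=(-4,-11) → π∥ = -4-11·β ≈ -61.1184, π⊥ = -4-11·β' ≈ -1.8816 ∉ [-1.4, 0.2) ⇒ out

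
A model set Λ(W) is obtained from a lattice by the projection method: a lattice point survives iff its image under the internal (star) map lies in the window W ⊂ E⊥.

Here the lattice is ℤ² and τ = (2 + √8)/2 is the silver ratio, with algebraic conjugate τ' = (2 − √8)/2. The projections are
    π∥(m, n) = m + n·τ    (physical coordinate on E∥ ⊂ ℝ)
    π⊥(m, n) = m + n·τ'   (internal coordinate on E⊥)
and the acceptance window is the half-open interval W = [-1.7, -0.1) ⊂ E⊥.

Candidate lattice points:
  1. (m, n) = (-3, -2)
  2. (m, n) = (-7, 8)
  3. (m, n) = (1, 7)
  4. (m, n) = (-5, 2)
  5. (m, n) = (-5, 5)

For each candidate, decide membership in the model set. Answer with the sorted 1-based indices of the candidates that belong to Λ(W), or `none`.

τ' = (2−√8)/2 ≈ -0.4142.
#1 (-3,-2): internal coord -3 + (-2)·τ' = -2.1716; -2.1716 ∉ [-1.7, -0.1) → out
#2 (-7,8): internal coord -7 + (8)·τ' = -10.3137; -10.3137 ∉ [-1.7, -0.1) → out
#3 (1,7): internal coord 1 + (7)·τ' = -1.8995; -1.8995 ∉ [-1.7, -0.1) → out
#4 (-5,2): internal coord -5 + (2)·τ' = -5.8284; -5.8284 ∉ [-1.7, -0.1) → out
#5 (-5,5): internal coord -5 + (5)·τ' = -7.0711; -7.0711 ∉ [-1.7, -0.1) → out

none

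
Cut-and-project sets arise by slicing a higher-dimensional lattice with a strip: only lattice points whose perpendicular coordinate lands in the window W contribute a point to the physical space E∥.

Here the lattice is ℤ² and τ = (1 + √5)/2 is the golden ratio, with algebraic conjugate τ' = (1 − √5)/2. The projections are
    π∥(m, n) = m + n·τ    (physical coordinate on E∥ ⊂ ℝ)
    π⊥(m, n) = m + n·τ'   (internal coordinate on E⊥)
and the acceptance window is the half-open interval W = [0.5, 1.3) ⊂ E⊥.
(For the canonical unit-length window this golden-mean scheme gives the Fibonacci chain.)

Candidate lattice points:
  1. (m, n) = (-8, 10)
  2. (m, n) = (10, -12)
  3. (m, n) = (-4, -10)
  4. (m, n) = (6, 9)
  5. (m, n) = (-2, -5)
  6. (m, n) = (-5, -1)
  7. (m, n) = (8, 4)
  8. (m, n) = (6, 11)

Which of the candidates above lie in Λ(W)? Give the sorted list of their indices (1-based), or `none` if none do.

5

τ' = (1−√5)/2 ≈ -0.6180.
#1 (-8,10): internal coord -8 + (10)·τ' = -14.1803; -14.1803 ∉ [0.5, 1.3) → out
#2 (10,-12): internal coord 10 + (-12)·τ' = +17.4164; +17.4164 ∉ [0.5, 1.3) → out
#3 (-4,-10): internal coord -4 + (-10)·τ' = +2.1803; +2.1803 ∉ [0.5, 1.3) → out
#4 (6,9): internal coord 6 + (9)·τ' = +0.4377; +0.4377 ∉ [0.5, 1.3) → out
#5 (-2,-5): internal coord -2 + (-5)·τ' = +1.0902; +1.0902 ∈ [0.5, 1.3) → IN Λ
#6 (-5,-1): internal coord -5 + (-1)·τ' = -4.3820; -4.3820 ∉ [0.5, 1.3) → out
#7 (8,4): internal coord 8 + (4)·τ' = +5.5279; +5.5279 ∉ [0.5, 1.3) → out
#8 (6,11): internal coord 6 + (11)·τ' = -0.7984; -0.7984 ∉ [0.5, 1.3) → out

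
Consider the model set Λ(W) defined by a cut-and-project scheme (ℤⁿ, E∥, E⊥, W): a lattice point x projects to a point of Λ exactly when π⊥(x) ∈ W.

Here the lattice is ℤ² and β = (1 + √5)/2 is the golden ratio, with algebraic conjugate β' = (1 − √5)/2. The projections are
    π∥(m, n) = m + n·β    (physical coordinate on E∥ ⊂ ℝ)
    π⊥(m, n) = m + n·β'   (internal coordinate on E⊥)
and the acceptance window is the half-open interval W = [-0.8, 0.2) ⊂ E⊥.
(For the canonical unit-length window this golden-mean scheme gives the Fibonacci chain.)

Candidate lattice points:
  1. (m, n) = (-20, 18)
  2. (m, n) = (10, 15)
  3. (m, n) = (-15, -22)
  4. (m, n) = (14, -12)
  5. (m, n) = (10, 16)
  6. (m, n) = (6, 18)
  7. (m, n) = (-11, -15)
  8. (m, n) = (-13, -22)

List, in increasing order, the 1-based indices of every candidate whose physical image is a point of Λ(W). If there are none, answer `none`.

5

Numerically β ≈ 1.61803 and β' = −1/β ≈ -0.61803.
[1] lift (-20,18): star map gives -31.12461; window check -0.8 ≤ -31.12461 < 0.2 is false → out
[2] lift (10,15): star map gives 0.72949; window check -0.8 ≤ 0.72949 < 0.2 is false → out
[3] lift (-15,-22): star map gives -1.40325; window check -0.8 ≤ -1.40325 < 0.2 is false → out
[4] lift (14,-12): star map gives 21.41641; window check -0.8 ≤ 21.41641 < 0.2 is false → out
[5] lift (10,16): star map gives 0.11146; window check -0.8 ≤ 0.11146 < 0.2 is true → IN Λ
[6] lift (6,18): star map gives -5.12461; window check -0.8 ≤ -5.12461 < 0.2 is false → out
[7] lift (-11,-15): star map gives -1.72949; window check -0.8 ≤ -1.72949 < 0.2 is false → out
[8] lift (-13,-22): star map gives 0.59675; window check -0.8 ≤ 0.59675 < 0.2 is false → out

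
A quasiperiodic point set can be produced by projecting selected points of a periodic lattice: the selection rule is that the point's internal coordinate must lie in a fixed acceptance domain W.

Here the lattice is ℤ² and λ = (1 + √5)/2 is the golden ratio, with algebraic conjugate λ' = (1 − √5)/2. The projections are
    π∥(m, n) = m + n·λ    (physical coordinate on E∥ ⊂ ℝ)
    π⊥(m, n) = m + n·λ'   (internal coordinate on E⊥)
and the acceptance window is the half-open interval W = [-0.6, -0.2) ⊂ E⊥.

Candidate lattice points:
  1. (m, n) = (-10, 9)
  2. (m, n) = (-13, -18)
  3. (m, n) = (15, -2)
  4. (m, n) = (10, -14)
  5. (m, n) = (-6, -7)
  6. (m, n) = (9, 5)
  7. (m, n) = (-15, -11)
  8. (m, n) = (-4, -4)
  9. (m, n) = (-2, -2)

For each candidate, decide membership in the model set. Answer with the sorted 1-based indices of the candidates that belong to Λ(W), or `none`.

Compute λ' = (1−√5)/2 = -0.618034, so π⊥(m,n) = m -0.618034·n.
candidate 1: (m,n)=(-10,9) → π∥ = -10+9·λ ≈ 4.562306, π⊥ = -10+9·λ' ≈ -15.562306 ∉ [-0.6, -0.2) ⇒ out
candidate 2: (m,n)=(-13,-18) → π∥ = -13-18·λ ≈ -42.124612, π⊥ = -13-18·λ' ≈ -1.875388 ∉ [-0.6, -0.2) ⇒ out
candidate 3: (m,n)=(15,-2) → π∥ = 15-2·λ ≈ 11.763932, π⊥ = 15-2·λ' ≈ 16.236068 ∉ [-0.6, -0.2) ⇒ out
candidate 4: (m,n)=(10,-14) → π∥ = 10-14·λ ≈ -12.652476, π⊥ = 10-14·λ' ≈ 18.652476 ∉ [-0.6, -0.2) ⇒ out
candidate 5: (m,n)=(-6,-7) → π∥ = -6-7·λ ≈ -17.326238, π⊥ = -6-7·λ' ≈ -1.673762 ∉ [-0.6, -0.2) ⇒ out
candidate 6: (m,n)=(9,5) → π∥ = 9+5·λ ≈ 17.090170, π⊥ = 9+5·λ' ≈ 5.909830 ∉ [-0.6, -0.2) ⇒ out
candidate 7: (m,n)=(-15,-11) → π∥ = -15-11·λ ≈ -32.798374, π⊥ = -15-11·λ' ≈ -8.201626 ∉ [-0.6, -0.2) ⇒ out
candidate 8: (m,n)=(-4,-4) → π∥ = -4-4·λ ≈ -10.472136, π⊥ = -4-4·λ' ≈ -1.527864 ∉ [-0.6, -0.2) ⇒ out
candidate 9: (m,n)=(-2,-2) → π∥ = -2-2·λ ≈ -5.236068, π⊥ = -2-2·λ' ≈ -0.763932 ∉ [-0.6, -0.2) ⇒ out

none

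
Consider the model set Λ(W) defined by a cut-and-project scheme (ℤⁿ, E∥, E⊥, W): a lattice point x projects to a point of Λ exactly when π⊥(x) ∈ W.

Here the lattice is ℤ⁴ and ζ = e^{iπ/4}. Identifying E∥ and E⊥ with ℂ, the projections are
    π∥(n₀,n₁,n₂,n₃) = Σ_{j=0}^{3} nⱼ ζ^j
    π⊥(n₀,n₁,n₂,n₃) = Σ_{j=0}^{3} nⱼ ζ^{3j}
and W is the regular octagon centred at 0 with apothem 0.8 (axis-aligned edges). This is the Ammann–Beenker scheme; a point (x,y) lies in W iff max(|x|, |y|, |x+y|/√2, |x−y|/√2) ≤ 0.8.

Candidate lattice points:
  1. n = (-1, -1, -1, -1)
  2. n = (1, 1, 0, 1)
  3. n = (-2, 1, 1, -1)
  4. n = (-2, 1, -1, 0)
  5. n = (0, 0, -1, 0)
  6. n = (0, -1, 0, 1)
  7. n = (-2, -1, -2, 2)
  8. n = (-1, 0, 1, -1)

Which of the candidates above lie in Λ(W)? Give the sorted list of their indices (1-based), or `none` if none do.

none

π⊥(n) = n₀ + n₁ζ³ + n₂ζ⁶ + n₃ζ⁹ where ζ = e^{iπ/4}.
#1 (-1, -1, -1, -1): internal (-1.0000, -0.4142); octagon support 1.0000 vs apothem 0.8 → ∉ W
#2 (1, 1, 0, 1): internal (1.0000, 1.4142); octagon support 1.7071 vs apothem 0.8 → ∉ W
#3 (-2, 1, 1, -1): internal (-3.4142, -1.0000); octagon support 3.4142 vs apothem 0.8 → ∉ W
#4 (-2, 1, -1, 0): internal (-2.7071, 1.7071); octagon support 3.1213 vs apothem 0.8 → ∉ W
#5 (0, 0, -1, 0): internal (0.0000, 1.0000); octagon support 1.0000 vs apothem 0.8 → ∉ W
#6 (0, -1, 0, 1): internal (1.4142, 0.0000); octagon support 1.4142 vs apothem 0.8 → ∉ W
#7 (-2, -1, -2, 2): internal (0.1213, 2.7071); octagon support 2.7071 vs apothem 0.8 → ∉ W
#8 (-1, 0, 1, -1): internal (-1.7071, -1.7071); octagon support 2.4142 vs apothem 0.8 → ∉ W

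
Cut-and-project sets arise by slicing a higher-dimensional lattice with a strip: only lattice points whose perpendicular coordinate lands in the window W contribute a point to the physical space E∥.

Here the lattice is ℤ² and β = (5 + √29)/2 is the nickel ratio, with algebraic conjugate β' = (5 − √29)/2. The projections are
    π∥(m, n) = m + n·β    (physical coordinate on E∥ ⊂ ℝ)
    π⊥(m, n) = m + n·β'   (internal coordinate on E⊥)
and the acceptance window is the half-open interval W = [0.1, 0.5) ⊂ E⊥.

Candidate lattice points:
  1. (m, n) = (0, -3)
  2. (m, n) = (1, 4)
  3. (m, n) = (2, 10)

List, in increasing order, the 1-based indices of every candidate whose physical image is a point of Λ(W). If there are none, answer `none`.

Numerically β ≈ 5.19258 and β' = −1/β ≈ -0.19258.
[1] lift (0,-3): star map gives 0.57775; window check 0.1 ≤ 0.57775 < 0.5 is false → out
[2] lift (1,4): star map gives 0.22967; window check 0.1 ≤ 0.22967 < 0.5 is true → IN Λ
[3] lift (2,10): star map gives 0.07418; window check 0.1 ≤ 0.07418 < 0.5 is false → out

2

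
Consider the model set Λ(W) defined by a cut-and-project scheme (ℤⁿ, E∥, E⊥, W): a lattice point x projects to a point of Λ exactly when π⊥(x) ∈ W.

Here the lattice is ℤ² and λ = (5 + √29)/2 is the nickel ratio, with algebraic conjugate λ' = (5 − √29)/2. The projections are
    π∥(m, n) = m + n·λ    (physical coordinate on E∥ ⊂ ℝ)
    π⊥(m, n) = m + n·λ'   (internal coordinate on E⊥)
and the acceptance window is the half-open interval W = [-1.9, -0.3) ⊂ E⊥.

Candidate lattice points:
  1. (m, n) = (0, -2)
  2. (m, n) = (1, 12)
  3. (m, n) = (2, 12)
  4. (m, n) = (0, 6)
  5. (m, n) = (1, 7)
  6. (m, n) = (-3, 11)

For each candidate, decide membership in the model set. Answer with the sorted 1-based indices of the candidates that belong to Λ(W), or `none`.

2, 3, 4, 5

Numerically λ ≈ 5.19258 and λ' = −1/λ ≈ -0.19258.
candidate 1: (m,n)=(0,-2) → π∥ = 0-2·λ ≈ -10.38516, π⊥ = 0-2·λ' ≈ 0.38516 ∉ [-1.9, -0.3) ⇒ out
candidate 2: (m,n)=(1,12) → π∥ = 1+12·λ ≈ 63.31099, π⊥ = 1+12·λ' ≈ -1.31099 ∈ [-1.9, -0.3) ⇒ IN Λ
candidate 3: (m,n)=(2,12) → π∥ = 2+12·λ ≈ 64.31099, π⊥ = 2+12·λ' ≈ -0.31099 ∈ [-1.9, -0.3) ⇒ IN Λ
candidate 4: (m,n)=(0,6) → π∥ = 0+6·λ ≈ 31.15549, π⊥ = 0+6·λ' ≈ -1.15549 ∈ [-1.9, -0.3) ⇒ IN Λ
candidate 5: (m,n)=(1,7) → π∥ = 1+7·λ ≈ 37.34808, π⊥ = 1+7·λ' ≈ -0.34808 ∈ [-1.9, -0.3) ⇒ IN Λ
candidate 6: (m,n)=(-3,11) → π∥ = -3+11·λ ≈ 54.11841, π⊥ = -3+11·λ' ≈ -5.11841 ∉ [-1.9, -0.3) ⇒ out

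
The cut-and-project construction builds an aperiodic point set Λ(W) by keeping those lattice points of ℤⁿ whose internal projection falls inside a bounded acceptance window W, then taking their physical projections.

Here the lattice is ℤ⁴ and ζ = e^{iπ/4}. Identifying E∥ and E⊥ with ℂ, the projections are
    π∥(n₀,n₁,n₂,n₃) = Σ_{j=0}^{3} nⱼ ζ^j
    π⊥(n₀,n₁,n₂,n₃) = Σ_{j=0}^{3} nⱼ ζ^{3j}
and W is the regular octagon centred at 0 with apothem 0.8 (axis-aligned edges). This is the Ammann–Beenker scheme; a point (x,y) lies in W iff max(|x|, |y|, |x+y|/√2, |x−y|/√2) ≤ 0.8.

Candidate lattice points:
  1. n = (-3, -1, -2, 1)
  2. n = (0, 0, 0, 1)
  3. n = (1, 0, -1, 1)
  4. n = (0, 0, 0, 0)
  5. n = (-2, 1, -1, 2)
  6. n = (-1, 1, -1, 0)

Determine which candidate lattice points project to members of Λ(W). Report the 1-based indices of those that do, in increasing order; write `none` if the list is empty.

π⊥(n) = n₀ + n₁ζ³ + n₂ζ⁶ + n₃ζ⁹ where ζ = e^{iπ/4}.
#1 (-3, -1, -2, 1): internal (-1.5858, 2.0000); octagon support 2.5355 vs apothem 0.8 → ∉ W
#2 (0, 0, 0, 1): internal (0.7071, 0.7071); octagon support 1.0000 vs apothem 0.8 → ∉ W
#3 (1, 0, -1, 1): internal (1.7071, 1.7071); octagon support 2.4142 vs apothem 0.8 → ∉ W
#4 (0, 0, 0, 0): internal (0.0000, 0.0000); octagon support 0.0000 vs apothem 0.8 → ∈ W
#5 (-2, 1, -1, 2): internal (-1.2929, 3.1213); octagon support 3.1213 vs apothem 0.8 → ∉ W
#6 (-1, 1, -1, 0): internal (-1.7071, 1.7071); octagon support 2.4142 vs apothem 0.8 → ∉ W

4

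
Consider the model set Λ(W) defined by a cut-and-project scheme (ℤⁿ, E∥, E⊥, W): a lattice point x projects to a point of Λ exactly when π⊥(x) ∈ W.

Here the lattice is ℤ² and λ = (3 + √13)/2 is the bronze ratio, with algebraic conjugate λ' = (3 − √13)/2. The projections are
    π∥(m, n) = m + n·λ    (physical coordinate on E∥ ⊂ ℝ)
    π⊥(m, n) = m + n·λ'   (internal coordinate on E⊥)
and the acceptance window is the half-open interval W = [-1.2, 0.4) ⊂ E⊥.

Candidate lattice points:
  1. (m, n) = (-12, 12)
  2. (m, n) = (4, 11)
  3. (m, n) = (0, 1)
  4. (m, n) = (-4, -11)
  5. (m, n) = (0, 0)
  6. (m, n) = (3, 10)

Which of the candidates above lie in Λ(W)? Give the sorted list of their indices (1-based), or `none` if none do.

3, 4, 5, 6

Compute λ' = (3−√13)/2 = -0.3028, so π⊥(m,n) = m -0.3028·n.
[1] lift (-12,12): star map gives -15.6333; window check -1.2 ≤ -15.6333 < 0.4 is false → out
[2] lift (4,11): star map gives 0.6695; window check -1.2 ≤ 0.6695 < 0.4 is false → out
[3] lift (0,1): star map gives -0.3028; window check -1.2 ≤ -0.3028 < 0.4 is true → IN Λ
[4] lift (-4,-11): star map gives -0.6695; window check -1.2 ≤ -0.6695 < 0.4 is true → IN Λ
[5] lift (0,0): star map gives 0.0000; window check -1.2 ≤ 0.0000 < 0.4 is true → IN Λ
[6] lift (3,10): star map gives -0.0278; window check -1.2 ≤ -0.0278 < 0.4 is true → IN Λ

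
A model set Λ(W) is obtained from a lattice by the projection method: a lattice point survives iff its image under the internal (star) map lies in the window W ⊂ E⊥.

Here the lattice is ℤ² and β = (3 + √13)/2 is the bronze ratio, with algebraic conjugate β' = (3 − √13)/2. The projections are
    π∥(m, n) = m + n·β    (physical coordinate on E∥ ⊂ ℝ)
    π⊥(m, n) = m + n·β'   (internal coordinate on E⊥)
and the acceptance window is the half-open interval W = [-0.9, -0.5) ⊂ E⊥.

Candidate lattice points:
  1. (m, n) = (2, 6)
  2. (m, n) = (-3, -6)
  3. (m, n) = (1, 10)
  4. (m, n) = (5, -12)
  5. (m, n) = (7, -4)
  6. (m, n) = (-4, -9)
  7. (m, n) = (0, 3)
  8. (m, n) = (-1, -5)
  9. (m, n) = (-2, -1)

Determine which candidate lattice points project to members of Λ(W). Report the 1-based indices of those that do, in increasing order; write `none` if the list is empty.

β' = (3−√13)/2 ≈ -0.302776.
[1] lift (2,6): star map gives 0.183346; window check -0.9 ≤ 0.183346 < -0.5 is false → out
[2] lift (-3,-6): star map gives -1.183346; window check -0.9 ≤ -1.183346 < -0.5 is false → out
[3] lift (1,10): star map gives -2.027756; window check -0.9 ≤ -2.027756 < -0.5 is false → out
[4] lift (5,-12): star map gives 8.633308; window check -0.9 ≤ 8.633308 < -0.5 is false → out
[5] lift (7,-4): star map gives 8.211103; window check -0.9 ≤ 8.211103 < -0.5 is false → out
[6] lift (-4,-9): star map gives -1.275019; window check -0.9 ≤ -1.275019 < -0.5 is false → out
[7] lift (0,3): star map gives -0.908327; window check -0.9 ≤ -0.908327 < -0.5 is false → out
[8] lift (-1,-5): star map gives 0.513878; window check -0.9 ≤ 0.513878 < -0.5 is false → out
[9] lift (-2,-1): star map gives -1.697224; window check -0.9 ≤ -1.697224 < -0.5 is false → out

none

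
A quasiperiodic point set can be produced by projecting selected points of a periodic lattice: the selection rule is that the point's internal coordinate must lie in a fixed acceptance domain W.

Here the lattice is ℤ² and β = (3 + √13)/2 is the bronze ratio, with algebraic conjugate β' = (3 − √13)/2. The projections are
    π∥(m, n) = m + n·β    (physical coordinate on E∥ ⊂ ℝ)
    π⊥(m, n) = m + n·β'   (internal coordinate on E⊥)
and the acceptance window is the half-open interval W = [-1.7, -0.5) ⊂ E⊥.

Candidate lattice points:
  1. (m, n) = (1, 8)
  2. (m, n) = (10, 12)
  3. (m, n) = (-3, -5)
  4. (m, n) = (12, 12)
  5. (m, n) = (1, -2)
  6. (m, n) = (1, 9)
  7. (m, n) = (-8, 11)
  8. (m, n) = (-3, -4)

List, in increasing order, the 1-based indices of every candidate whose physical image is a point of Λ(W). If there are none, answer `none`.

Compute β' = (3−√13)/2 = -0.30278, so π⊥(m,n) = m -0.30278·n.
[1] lift (1,8): star map gives -1.42221; window check -1.7 ≤ -1.42221 < -0.5 is true → IN Λ
[2] lift (10,12): star map gives 6.36669; window check -1.7 ≤ 6.36669 < -0.5 is false → out
[3] lift (-3,-5): star map gives -1.48612; window check -1.7 ≤ -1.48612 < -0.5 is true → IN Λ
[4] lift (12,12): star map gives 8.36669; window check -1.7 ≤ 8.36669 < -0.5 is false → out
[5] lift (1,-2): star map gives 1.60555; window check -1.7 ≤ 1.60555 < -0.5 is false → out
[6] lift (1,9): star map gives -1.72498; window check -1.7 ≤ -1.72498 < -0.5 is false → out
[7] lift (-8,11): star map gives -11.33053; window check -1.7 ≤ -11.33053 < -0.5 is false → out
[8] lift (-3,-4): star map gives -1.78890; window check -1.7 ≤ -1.78890 < -0.5 is false → out

1, 3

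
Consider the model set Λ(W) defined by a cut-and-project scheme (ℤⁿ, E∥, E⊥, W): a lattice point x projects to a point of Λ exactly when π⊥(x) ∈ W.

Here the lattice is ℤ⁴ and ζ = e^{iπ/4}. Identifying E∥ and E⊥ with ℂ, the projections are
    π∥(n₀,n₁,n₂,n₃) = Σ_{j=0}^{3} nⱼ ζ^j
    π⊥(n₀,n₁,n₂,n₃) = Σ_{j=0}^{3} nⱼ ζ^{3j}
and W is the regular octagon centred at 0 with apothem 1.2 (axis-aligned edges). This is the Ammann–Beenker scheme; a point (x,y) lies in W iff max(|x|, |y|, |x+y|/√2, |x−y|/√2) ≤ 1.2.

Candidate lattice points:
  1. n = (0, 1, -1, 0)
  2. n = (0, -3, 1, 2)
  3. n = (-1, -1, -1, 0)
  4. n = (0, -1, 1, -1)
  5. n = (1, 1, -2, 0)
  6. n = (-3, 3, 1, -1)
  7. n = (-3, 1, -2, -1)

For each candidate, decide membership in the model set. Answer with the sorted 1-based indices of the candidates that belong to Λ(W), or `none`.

Internal map: ζ^{3j} for j=0..3 gives (1,0), (−√2/2,√2/2), (0,−1), (√2/2,√2/2).
candidate 1: n = (0, 1, -1, 0) → π⊥ ≈ (-0.70711, +1.70711); max(|x|,|y|,|x±y|/√2) = 1.70711 > 1.2 ⇒ ∉ W
candidate 2: n = (0, -3, 1, 2) → π⊥ ≈ (+3.53553, -1.70711); max(|x|,|y|,|x±y|/√2) = 3.70711 > 1.2 ⇒ ∉ W
candidate 3: n = (-1, -1, -1, 0) → π⊥ ≈ (-0.29289, +0.29289); max(|x|,|y|,|x±y|/√2) = 0.41421 ≤ 1.2 ⇒ ∈ W
candidate 4: n = (0, -1, 1, -1) → π⊥ ≈ (+0.00000, -2.41421); max(|x|,|y|,|x±y|/√2) = 2.41421 > 1.2 ⇒ ∉ W
candidate 5: n = (1, 1, -2, 0) → π⊥ ≈ (+0.29289, +2.70711); max(|x|,|y|,|x±y|/√2) = 2.70711 > 1.2 ⇒ ∉ W
candidate 6: n = (-3, 3, 1, -1) → π⊥ ≈ (-5.82843, +0.41421); max(|x|,|y|,|x±y|/√2) = 5.82843 > 1.2 ⇒ ∉ W
candidate 7: n = (-3, 1, -2, -1) → π⊥ ≈ (-4.41421, +2.00000); max(|x|,|y|,|x±y|/√2) = 4.53553 > 1.2 ⇒ ∉ W

3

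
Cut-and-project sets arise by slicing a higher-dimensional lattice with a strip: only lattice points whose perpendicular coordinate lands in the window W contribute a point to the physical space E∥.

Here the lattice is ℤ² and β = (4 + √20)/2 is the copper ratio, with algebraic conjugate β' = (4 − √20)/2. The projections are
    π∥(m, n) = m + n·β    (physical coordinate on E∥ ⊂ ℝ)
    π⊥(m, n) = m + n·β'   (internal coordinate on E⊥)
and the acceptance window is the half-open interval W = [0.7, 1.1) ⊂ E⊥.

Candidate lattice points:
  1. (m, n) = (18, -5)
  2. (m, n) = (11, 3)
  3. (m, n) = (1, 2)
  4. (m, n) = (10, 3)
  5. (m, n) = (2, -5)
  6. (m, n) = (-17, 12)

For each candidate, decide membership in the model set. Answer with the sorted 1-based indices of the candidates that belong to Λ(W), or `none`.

none

Numerically β ≈ 4.2361 and β' = −1/β ≈ -0.2361.
[1] lift (18,-5): star map gives 19.1803; window check 0.7 ≤ 19.1803 < 1.1 is false → out
[2] lift (11,3): star map gives 10.2918; window check 0.7 ≤ 10.2918 < 1.1 is false → out
[3] lift (1,2): star map gives 0.5279; window check 0.7 ≤ 0.5279 < 1.1 is false → out
[4] lift (10,3): star map gives 9.2918; window check 0.7 ≤ 9.2918 < 1.1 is false → out
[5] lift (2,-5): star map gives 3.1803; window check 0.7 ≤ 3.1803 < 1.1 is false → out
[6] lift (-17,12): star map gives -19.8328; window check 0.7 ≤ -19.8328 < 1.1 is false → out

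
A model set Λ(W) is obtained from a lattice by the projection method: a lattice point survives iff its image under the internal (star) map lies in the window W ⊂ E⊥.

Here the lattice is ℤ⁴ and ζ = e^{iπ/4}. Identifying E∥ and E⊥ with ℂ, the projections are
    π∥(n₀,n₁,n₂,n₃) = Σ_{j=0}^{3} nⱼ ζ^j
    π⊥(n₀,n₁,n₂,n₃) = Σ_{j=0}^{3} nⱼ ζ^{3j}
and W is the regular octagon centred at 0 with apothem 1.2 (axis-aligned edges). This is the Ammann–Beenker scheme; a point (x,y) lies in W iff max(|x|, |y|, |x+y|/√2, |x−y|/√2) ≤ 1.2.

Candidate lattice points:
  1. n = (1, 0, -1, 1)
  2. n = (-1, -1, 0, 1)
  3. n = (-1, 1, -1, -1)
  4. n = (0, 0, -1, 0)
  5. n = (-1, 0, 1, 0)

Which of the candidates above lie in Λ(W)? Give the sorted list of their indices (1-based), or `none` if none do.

2, 4

π⊥(n) = n₀ + n₁ζ³ + n₂ζ⁶ + n₃ζ⁹ where ζ = e^{iπ/4}.
#1 (1, 0, -1, 1): internal (1.70711, 1.70711); octagon support 2.41421 vs apothem 1.2 → ∉ W
#2 (-1, -1, 0, 1): internal (0.41421, 0.00000); octagon support 0.41421 vs apothem 1.2 → ∈ W
#3 (-1, 1, -1, -1): internal (-2.41421, 1.00000); octagon support 2.41421 vs apothem 1.2 → ∉ W
#4 (0, 0, -1, 0): internal (0.00000, 1.00000); octagon support 1.00000 vs apothem 1.2 → ∈ W
#5 (-1, 0, 1, 0): internal (-1.00000, -1.00000); octagon support 1.41421 vs apothem 1.2 → ∉ W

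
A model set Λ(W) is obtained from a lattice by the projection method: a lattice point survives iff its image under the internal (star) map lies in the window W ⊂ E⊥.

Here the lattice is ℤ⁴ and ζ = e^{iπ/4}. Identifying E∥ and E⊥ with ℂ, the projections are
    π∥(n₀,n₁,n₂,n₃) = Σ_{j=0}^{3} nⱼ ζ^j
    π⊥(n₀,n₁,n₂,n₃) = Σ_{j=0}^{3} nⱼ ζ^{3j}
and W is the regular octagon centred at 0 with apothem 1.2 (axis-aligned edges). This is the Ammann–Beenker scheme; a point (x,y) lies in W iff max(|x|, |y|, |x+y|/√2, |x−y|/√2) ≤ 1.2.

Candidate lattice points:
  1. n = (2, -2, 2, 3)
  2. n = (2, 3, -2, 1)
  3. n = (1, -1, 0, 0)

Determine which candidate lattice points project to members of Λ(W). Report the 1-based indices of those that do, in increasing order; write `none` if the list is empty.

none

With ζ = e^{iπ/4} the internal vectors are ζ^0,ζ^3,ζ^6,ζ^9.
#1 (2, -2, 2, 3): internal (5.5355, -1.2929); octagon support 5.5355 vs apothem 1.2 → ∉ W
#2 (2, 3, -2, 1): internal (0.5858, 4.8284); octagon support 4.8284 vs apothem 1.2 → ∉ W
#3 (1, -1, 0, 0): internal (1.7071, -0.7071); octagon support 1.7071 vs apothem 1.2 → ∉ W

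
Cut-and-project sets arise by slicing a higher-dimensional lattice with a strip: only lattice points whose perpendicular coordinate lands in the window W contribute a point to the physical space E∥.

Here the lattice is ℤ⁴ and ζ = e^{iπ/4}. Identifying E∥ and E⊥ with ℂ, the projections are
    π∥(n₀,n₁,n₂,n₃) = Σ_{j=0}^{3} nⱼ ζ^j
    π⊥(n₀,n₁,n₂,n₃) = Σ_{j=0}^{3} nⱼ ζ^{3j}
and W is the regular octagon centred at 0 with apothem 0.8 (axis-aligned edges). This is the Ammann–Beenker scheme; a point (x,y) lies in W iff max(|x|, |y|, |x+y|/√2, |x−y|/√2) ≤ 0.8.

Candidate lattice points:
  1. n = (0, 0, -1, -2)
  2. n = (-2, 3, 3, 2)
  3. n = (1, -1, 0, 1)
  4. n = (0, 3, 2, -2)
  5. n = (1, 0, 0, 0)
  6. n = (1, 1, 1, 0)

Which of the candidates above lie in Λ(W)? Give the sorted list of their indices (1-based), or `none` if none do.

Internal map: ζ^{3j} for j=0..3 gives (1,0), (−√2/2,√2/2), (0,−1), (√2/2,√2/2).
#1 (0, 0, -1, -2): internal (-1.41421, -0.41421); octagon support 1.41421 vs apothem 0.8 → ∉ W
#2 (-2, 3, 3, 2): internal (-2.70711, 0.53553); octagon support 2.70711 vs apothem 0.8 → ∉ W
#3 (1, -1, 0, 1): internal (2.41421, 0.00000); octagon support 2.41421 vs apothem 0.8 → ∉ W
#4 (0, 3, 2, -2): internal (-3.53553, -1.29289); octagon support 3.53553 vs apothem 0.8 → ∉ W
#5 (1, 0, 0, 0): internal (1.00000, 0.00000); octagon support 1.00000 vs apothem 0.8 → ∉ W
#6 (1, 1, 1, 0): internal (0.29289, -0.29289); octagon support 0.41421 vs apothem 0.8 → ∈ W

6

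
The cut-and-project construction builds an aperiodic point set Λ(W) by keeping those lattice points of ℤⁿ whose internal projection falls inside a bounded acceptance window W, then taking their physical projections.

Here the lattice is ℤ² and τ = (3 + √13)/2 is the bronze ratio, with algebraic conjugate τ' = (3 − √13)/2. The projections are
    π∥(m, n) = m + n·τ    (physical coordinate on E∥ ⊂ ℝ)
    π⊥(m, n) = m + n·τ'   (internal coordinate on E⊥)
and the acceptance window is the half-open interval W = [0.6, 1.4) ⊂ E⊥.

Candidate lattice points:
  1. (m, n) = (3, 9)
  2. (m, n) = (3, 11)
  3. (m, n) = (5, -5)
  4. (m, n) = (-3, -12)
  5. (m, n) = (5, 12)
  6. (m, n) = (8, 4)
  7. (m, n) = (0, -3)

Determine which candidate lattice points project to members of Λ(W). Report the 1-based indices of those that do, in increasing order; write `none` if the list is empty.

Numerically τ ≈ 3.3028 and τ' = −1/τ ≈ -0.3028.
#1 (3,9): internal coord 3 + (9)·τ' = +0.2750; +0.2750 ∉ [0.6, 1.4) → out
#2 (3,11): internal coord 3 + (11)·τ' = -0.3305; -0.3305 ∉ [0.6, 1.4) → out
#3 (5,-5): internal coord 5 + (-5)·τ' = +6.5139; +6.5139 ∉ [0.6, 1.4) → out
#4 (-3,-12): internal coord -3 + (-12)·τ' = +0.6333; +0.6333 ∈ [0.6, 1.4) → IN Λ
#5 (5,12): internal coord 5 + (12)·τ' = +1.3667; +1.3667 ∈ [0.6, 1.4) → IN Λ
#6 (8,4): internal coord 8 + (4)·τ' = +6.7889; +6.7889 ∉ [0.6, 1.4) → out
#7 (0,-3): internal coord 0 + (-3)·τ' = +0.9083; +0.9083 ∈ [0.6, 1.4) → IN Λ

4, 5, 7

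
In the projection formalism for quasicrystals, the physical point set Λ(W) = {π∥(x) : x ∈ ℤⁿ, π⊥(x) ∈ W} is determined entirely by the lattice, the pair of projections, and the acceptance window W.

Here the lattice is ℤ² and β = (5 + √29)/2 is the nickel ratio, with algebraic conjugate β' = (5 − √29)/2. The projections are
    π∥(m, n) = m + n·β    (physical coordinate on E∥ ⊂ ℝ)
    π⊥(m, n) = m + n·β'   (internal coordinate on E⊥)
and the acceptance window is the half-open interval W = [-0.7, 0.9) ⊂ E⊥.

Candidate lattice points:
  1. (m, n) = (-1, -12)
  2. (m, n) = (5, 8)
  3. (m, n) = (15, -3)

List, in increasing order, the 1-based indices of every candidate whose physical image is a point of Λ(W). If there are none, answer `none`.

β' = (5−√29)/2 ≈ -0.1926.
candidate 1: (m,n)=(-1,-12) → π∥ = -1-12·β ≈ -63.3110, π⊥ = -1-12·β' ≈ 1.3110 ∉ [-0.7, 0.9) ⇒ out
candidate 2: (m,n)=(5,8) → π∥ = 5+8·β ≈ 46.5407, π⊥ = 5+8·β' ≈ 3.4593 ∉ [-0.7, 0.9) ⇒ out
candidate 3: (m,n)=(15,-3) → π∥ = 15-3·β ≈ -0.5777, π⊥ = 15-3·β' ≈ 15.5777 ∉ [-0.7, 0.9) ⇒ out

none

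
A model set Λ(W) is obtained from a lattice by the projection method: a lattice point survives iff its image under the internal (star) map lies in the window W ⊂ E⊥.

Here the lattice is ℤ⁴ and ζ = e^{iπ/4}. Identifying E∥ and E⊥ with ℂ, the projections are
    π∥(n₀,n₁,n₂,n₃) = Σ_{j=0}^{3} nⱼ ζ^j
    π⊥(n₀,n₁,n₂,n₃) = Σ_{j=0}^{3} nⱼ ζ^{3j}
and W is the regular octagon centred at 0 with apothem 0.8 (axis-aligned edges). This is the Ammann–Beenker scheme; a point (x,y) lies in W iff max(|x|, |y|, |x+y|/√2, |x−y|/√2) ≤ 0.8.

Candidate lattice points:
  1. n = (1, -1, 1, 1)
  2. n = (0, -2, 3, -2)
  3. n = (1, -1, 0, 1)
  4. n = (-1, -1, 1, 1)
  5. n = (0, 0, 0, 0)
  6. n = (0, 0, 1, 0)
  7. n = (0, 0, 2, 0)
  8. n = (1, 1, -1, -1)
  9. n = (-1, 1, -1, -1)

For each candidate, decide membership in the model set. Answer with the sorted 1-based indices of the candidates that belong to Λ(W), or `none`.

Internal map: ζ^{3j} for j=0..3 gives (1,0), (−√2/2,√2/2), (0,−1), (√2/2,√2/2).
candidate 1: n = (1, -1, 1, 1) → π⊥ ≈ (+2.4142, -1.0000); max(|x|,|y|,|x±y|/√2) = 2.4142 > 0.8 ⇒ ∉ W
candidate 2: n = (0, -2, 3, -2) → π⊥ ≈ (+0.0000, -5.8284); max(|x|,|y|,|x±y|/√2) = 5.8284 > 0.8 ⇒ ∉ W
candidate 3: n = (1, -1, 0, 1) → π⊥ ≈ (+2.4142, +0.0000); max(|x|,|y|,|x±y|/√2) = 2.4142 > 0.8 ⇒ ∉ W
candidate 4: n = (-1, -1, 1, 1) → π⊥ ≈ (+0.4142, -1.0000); max(|x|,|y|,|x±y|/√2) = 1.0000 > 0.8 ⇒ ∉ W
candidate 5: n = (0, 0, 0, 0) → π⊥ ≈ (+0.0000, +0.0000); max(|x|,|y|,|x±y|/√2) = 0.0000 ≤ 0.8 ⇒ ∈ W
candidate 6: n = (0, 0, 1, 0) → π⊥ ≈ (+0.0000, -1.0000); max(|x|,|y|,|x±y|/√2) = 1.0000 > 0.8 ⇒ ∉ W
candidate 7: n = (0, 0, 2, 0) → π⊥ ≈ (+0.0000, -2.0000); max(|x|,|y|,|x±y|/√2) = 2.0000 > 0.8 ⇒ ∉ W
candidate 8: n = (1, 1, -1, -1) → π⊥ ≈ (-0.4142, +1.0000); max(|x|,|y|,|x±y|/√2) = 1.0000 > 0.8 ⇒ ∉ W
candidate 9: n = (-1, 1, -1, -1) → π⊥ ≈ (-2.4142, +1.0000); max(|x|,|y|,|x±y|/√2) = 2.4142 > 0.8 ⇒ ∉ W

5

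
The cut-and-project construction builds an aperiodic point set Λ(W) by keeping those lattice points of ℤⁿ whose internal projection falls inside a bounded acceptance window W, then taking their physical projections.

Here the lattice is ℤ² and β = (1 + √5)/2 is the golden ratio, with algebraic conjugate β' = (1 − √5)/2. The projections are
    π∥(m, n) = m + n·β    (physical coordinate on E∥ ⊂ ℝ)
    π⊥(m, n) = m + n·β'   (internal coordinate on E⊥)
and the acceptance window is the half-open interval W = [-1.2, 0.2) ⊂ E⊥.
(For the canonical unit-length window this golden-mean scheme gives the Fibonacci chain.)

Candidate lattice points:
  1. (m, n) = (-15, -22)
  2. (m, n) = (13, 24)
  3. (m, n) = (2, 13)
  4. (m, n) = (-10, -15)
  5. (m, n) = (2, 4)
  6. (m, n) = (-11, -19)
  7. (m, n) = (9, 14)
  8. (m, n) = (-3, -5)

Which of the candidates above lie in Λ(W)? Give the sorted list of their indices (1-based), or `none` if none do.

Numerically β ≈ 1.61803 and β' = −1/β ≈ -0.61803.
[1] lift (-15,-22): star map gives -1.40325; window check -1.2 ≤ -1.40325 < 0.2 is false → out
[2] lift (13,24): star map gives -1.83282; window check -1.2 ≤ -1.83282 < 0.2 is false → out
[3] lift (2,13): star map gives -6.03444; window check -1.2 ≤ -6.03444 < 0.2 is false → out
[4] lift (-10,-15): star map gives -0.72949; window check -1.2 ≤ -0.72949 < 0.2 is true → IN Λ
[5] lift (2,4): star map gives -0.47214; window check -1.2 ≤ -0.47214 < 0.2 is true → IN Λ
[6] lift (-11,-19): star map gives 0.74265; window check -1.2 ≤ 0.74265 < 0.2 is false → out
[7] lift (9,14): star map gives 0.34752; window check -1.2 ≤ 0.34752 < 0.2 is false → out
[8] lift (-3,-5): star map gives 0.09017; window check -1.2 ≤ 0.09017 < 0.2 is true → IN Λ

4, 5, 8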